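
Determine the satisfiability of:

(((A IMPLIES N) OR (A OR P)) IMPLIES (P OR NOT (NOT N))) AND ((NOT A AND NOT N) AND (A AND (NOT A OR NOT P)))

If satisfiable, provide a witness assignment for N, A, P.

Case A = True: the conjunct NOT A is False.
Case A = False: the conjunct A is False.
Both cases fail — unsatisfiable.

UNSATISFIABLE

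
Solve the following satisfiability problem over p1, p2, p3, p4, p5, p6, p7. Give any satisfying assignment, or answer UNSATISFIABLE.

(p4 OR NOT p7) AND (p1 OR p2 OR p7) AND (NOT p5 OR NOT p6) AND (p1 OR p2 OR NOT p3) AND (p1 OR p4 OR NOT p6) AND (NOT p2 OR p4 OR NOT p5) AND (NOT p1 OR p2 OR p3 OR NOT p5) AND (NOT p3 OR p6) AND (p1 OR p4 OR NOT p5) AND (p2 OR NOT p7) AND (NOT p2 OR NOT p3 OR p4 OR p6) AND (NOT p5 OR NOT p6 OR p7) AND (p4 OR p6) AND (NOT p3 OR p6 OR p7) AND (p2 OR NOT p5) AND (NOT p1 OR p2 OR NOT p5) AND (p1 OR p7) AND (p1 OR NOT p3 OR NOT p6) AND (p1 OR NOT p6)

p1: True, p2: True, p3: False, p4: True, p5: True, p6: False, p7: False

Set p1 = True.
Set p2 = True.
Set p3 = False.
Set p4 = True.
Set p5 = True.
  then (NOT p5 OR NOT p6) forces p6 = False.
Set p7 = False.
All clauses satisfied.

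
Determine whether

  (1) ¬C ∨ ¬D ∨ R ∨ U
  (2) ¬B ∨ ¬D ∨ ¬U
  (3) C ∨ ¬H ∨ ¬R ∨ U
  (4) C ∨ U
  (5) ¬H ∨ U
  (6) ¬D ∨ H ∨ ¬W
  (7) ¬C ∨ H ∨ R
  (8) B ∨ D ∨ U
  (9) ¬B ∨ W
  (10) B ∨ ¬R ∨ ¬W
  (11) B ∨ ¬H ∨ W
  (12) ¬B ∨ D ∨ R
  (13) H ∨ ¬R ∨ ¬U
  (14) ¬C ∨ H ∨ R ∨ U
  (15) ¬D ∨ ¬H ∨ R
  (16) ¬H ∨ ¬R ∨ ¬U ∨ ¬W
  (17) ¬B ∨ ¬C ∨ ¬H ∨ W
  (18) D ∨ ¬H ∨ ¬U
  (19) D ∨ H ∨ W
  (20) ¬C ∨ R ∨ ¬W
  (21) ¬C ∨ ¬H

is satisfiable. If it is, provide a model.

Set D = False.
Set C = False.
  then (C ∨ U) forces U = True.
  then (D ∨ ¬H ∨ ¬U) forces H = False.
  then (D ∨ H ∨ W) forces W = True.
  then (H ∨ ¬R ∨ ¬U) forces R = False.
  then (¬B ∨ D ∨ R) forces B = False.
All clauses satisfied.

D: False, C: False, W: True, U: True, R: False, H: False, B: False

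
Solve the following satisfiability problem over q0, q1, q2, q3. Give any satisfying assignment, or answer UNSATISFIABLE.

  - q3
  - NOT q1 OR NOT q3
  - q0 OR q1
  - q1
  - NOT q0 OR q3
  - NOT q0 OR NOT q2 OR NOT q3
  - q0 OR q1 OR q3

Case q1 = True:
  (q3) forces q3 = True.
  Clause (NOT q1 OR NOT q3) is falsified — contradiction.
Case q1 = False:
  Clause (q1) is falsified — contradiction.
Both cases fail, so the formula is unsatisfiable.

The formula is unsatisfiable.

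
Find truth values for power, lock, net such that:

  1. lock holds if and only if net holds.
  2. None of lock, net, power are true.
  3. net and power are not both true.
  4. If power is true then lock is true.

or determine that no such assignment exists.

power = False, lock = False, net = False

  (1) lock=F, net=F — same ✓
  (2) {lock, net, power}: 0 true — none ✓
  (3) net=F, power=F — not both ✓
  (4) power=F ⇒ lock: vacuous ✓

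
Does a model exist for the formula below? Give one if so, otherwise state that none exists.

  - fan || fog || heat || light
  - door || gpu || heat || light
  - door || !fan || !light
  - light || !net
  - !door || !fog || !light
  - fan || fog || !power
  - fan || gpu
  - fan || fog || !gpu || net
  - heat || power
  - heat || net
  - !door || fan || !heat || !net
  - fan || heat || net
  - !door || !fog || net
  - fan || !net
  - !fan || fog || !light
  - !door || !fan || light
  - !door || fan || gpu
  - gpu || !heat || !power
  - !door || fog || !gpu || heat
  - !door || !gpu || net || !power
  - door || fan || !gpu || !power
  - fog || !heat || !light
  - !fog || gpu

fan = True, gpu = False, heat = True, door = False, power = False, fog = False, net = False, light = False

Set fan = True.
Set gpu = False.
  then (!fog || gpu) forces fog = False.
  then (!fan || fog || !light) forces light = False.
  then (!door || !fan || light) forces door = False.
  then (door || gpu || heat || light) forces heat = True.
  then (light || !net) forces net = False.
  then (gpu || !heat || !power) forces power = False.
All clauses satisfied.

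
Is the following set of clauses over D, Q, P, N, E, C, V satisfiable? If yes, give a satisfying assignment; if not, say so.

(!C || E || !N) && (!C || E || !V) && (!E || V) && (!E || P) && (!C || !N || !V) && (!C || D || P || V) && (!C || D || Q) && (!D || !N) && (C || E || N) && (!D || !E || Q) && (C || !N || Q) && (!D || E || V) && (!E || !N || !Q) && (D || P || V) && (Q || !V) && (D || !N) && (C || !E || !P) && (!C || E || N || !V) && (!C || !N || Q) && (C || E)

D: False, Q: True, P: True, N: False, E: False, C: True, V: False

Set D = False.
  then (D || !N) forces N = False.
Try Q = False:
  (!C || D || Q) forces C = False.
  (C || E || N) forces E = True.
  (!E || V) forces V = True.
  clause (Q || !V) is falsified — backtrack.
So Q = True.
Try P = False:
  (!E || P) forces E = False.
  (C || E || N) forces C = True.
  (!C || E || !V) forces V = False.
  clause (!C || D || P || V) is falsified — backtrack.
So P = True.
Set E = False.
  then (C || E || N) forces C = True.
  then (!C || E || N || !V) forces V = False.
All clauses satisfied.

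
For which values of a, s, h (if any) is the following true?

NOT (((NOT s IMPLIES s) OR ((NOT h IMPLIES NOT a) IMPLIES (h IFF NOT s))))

a: False, s: False, h: False

  NOT (((NOT s IMPLIES s) OR ((NOT h IMPLIES NOT a) IMPLIES (h IFF NOT s)))) = True
    (NOT s IMPLIES s) OR ((NOT h IMPLIES NOT a) IMPLIES (h IFF NOT s)) = False
      NOT s IMPLIES s = False
        NOT s = True
      (NOT h IMPLIES NOT a) IMPLIES (h IFF NOT s) = False
        NOT h IMPLIES NOT a = True
          NOT h = True
          NOT a = True
        h IFF NOT s = False
          NOT s = True
The formula evaluates to True.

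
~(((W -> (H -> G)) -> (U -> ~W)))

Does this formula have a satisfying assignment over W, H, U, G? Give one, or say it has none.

W = True; H = False; U = True; G = False

  ~(((W -> (H -> G)) -> (U -> ~W))) = True
    (W -> (H -> G)) -> (U -> ~W) = False
      W -> (H -> G) = True
        H -> G = True
      U -> ~W = False
        ~W = False
The formula evaluates to True.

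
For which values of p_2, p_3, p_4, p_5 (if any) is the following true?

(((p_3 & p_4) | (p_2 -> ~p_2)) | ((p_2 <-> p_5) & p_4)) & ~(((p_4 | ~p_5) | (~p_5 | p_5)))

The conjunct ~(((p_4 | ~p_5) | (~p_5 | p_5))) is unsatisfiable on its own:
  p_4=F, p_5=F: evaluates to False.
  p_4=F, p_5=T: evaluates to False.
  p_4=T, p_5=F: evaluates to False.
  p_4=T, p_5=T: evaluates to False.
So the whole conjunction is unsatisfiable.

UNSATISFIABLE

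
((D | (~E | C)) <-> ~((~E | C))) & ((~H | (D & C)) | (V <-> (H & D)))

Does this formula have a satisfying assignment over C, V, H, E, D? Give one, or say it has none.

C = False; V = True; H = True; E = True; D = True

  (D | (~E | C)) <-> ~((~E | C)) = True
    D | (~E | C) = True
      ~E | C = False
        ~E = False
    ~((~E | C)) = True
      ~E | C = False
        ~E = False
  (~H | (D & C)) | (V <-> (H & D)) = True
    ~H | (D & C) = False
      ~H = False
      D & C = False
    V <-> (H & D) = True
      H & D = True
Both conjuncts True, so the formula holds.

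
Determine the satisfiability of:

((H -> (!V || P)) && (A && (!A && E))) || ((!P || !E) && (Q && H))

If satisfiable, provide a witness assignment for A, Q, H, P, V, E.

A = True, Q = True, H = True, P = False, V = True, E = True

  ((H -> (!V || P)) && (A && (!A && E))) || ((!P || !E) && (Q && H)) = True
    (H -> (!V || P)) && (A && (!A && E)) = False
      H -> (!V || P) = False
        !V || P = False
          !V = False
      A && (!A && E) = False
        !A && E = False
          !A = False
    (!P || !E) && (Q && H) = True
      !P || !E = True
        !P = True
        !E = False
      Q && H = True
The formula evaluates to True.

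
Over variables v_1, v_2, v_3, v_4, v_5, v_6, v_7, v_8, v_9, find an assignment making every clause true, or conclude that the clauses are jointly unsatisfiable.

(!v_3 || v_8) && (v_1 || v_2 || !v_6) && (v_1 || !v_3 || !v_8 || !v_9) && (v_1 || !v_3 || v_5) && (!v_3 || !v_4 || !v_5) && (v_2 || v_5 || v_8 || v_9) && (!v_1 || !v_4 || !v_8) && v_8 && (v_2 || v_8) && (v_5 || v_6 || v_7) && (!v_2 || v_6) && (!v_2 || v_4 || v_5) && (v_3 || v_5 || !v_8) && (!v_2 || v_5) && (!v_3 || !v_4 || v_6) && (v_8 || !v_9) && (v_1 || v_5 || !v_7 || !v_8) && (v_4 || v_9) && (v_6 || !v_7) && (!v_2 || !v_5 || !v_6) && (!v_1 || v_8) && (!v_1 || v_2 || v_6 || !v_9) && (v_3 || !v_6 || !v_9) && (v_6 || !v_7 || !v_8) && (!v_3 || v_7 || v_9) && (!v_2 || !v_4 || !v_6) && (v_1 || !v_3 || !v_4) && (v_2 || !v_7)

v_1=T; v_2=F; v_3=T; v_4=F; v_5=F; v_6=T; v_7=F; v_8=T; v_9=T

Unit clause (v_8) forces v_8 = True.
Set v_1 = True.
  then (!v_1 || !v_4 || !v_8) forces v_4 = False.
  then (v_4 || v_9) forces v_9 = True.
Try v_2 = True:
  (!v_2 || v_6) forces v_6 = True.
  (!v_2 || v_4 || v_5) forces v_5 = True.
  clause (!v_2 || !v_5 || !v_6) is falsified — backtrack.
So v_2 = False.
  then (!v_1 || v_2 || v_6 || !v_9) forces v_6 = True.
  then (v_3 || !v_6 || !v_9) forces v_3 = True.
  then (v_2 || !v_7) forces v_7 = False.
Set v_5 = False.
All clauses satisfied.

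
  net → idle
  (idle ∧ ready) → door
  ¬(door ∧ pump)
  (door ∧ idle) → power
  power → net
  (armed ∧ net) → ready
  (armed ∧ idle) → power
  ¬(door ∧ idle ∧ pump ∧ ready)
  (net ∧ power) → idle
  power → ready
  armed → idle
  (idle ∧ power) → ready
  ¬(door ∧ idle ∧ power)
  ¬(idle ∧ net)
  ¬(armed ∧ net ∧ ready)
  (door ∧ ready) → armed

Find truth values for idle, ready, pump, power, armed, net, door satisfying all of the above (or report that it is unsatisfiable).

idle = False, ready = False, pump = True, power = False, armed = False, net = False, door = False

Set idle = False.
  then (¬armed ∨ idle) forces armed = False.
  then (idle ∨ ¬net) forces net = False.
  then (net ∨ ¬power) forces power = False.
Set ready = False.
Set pump = True.
  then (¬door ∨ ¬pump) forces door = False.
All clauses satisfied.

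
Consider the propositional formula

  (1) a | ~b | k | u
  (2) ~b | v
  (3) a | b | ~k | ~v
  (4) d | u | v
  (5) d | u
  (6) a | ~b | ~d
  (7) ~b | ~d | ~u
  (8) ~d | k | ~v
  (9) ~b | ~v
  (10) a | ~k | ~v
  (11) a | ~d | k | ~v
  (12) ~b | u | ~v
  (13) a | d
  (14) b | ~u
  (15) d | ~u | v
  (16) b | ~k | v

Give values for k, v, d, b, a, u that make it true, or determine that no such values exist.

k = False, v = False, d = True, b = False, a = False, u = False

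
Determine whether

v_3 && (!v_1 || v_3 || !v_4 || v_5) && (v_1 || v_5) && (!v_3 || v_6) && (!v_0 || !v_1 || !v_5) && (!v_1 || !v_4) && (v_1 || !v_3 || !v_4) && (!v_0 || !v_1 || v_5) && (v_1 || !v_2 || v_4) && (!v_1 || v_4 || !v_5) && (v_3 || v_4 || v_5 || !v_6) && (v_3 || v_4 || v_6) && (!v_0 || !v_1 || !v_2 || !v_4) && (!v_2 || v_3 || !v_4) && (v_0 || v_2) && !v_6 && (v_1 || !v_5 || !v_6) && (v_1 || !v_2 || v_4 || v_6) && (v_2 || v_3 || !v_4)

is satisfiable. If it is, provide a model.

UNSATISFIABLE

Case v_3 = True:
  (!v_3 || v_6) forces v_6 = True.
  Clause (!v_6) is falsified — contradiction.
Case v_3 = False:
  Clause (v_3) is falsified — contradiction.
Both cases fail, so the formula is unsatisfiable.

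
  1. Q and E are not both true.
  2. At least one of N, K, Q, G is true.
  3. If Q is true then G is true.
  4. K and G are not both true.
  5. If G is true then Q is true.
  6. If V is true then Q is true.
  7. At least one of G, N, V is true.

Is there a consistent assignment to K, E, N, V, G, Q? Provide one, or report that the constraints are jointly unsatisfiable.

K = False, E = False, N = True, V = True, G = True, Q = True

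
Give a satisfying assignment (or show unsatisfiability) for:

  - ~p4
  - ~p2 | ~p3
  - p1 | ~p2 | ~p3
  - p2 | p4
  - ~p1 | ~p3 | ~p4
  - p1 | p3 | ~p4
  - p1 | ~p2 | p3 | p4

p1: True, p2: True, p3: False, p4: False

Unit clause (~p4) forces p4 = False.
In (p2 | p4) only p2 is left, so p2 = True.
In (~p2 | ~p3) only ~p3 is left, so p3 = False.
In (p1 | ~p2 | p3 | p4) only p1 is left, so p1 = True.
Check each clause:
  (~p4): ~p4 holds.
  (~p2 | ~p3): ~p3 holds.
  (p1 | ~p2 | ~p3): p1 holds.
  (p2 | p4): p2 holds.
  (~p1 | ~p3 | ~p4): ~p3 holds.
  (p1 | p3 | ~p4): p1 holds.
  (p1 | ~p2 | p3 | p4): p1 holds.
All clauses satisfied.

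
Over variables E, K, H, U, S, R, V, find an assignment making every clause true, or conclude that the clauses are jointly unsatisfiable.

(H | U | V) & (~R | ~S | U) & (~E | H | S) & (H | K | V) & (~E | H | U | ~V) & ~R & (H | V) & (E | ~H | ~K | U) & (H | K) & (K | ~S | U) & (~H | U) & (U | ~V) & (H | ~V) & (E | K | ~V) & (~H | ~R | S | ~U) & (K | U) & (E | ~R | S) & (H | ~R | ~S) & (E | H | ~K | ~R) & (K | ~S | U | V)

E: True, K: False, H: True, U: True, S: True, R: False, V: False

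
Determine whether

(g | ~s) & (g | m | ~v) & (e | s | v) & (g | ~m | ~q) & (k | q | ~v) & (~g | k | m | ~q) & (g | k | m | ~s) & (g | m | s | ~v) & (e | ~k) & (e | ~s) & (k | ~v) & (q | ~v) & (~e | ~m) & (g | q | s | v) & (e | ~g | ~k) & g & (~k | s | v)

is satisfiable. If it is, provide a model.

m=F, e=T, g=T, q=T, v=T, k=T, s=F

Unit clause (g) forces g = True.
Try m = True:
  (~e | ~m) forces e = False.
  (e | ~k) forces k = False.
  (e | ~s) forces s = False.
  (e | s | v) forces v = True.
  clause (k | ~v) is falsified — backtrack.
So m = False.
Try e = False:
  (e | ~k) forces k = False.
  (~g | k | m | ~q) forces q = False.
  (k | q | ~v) forces v = False.
  (e | s | v) forces s = True.
  clause (e | ~s) is falsified — backtrack.
So e = True.
Set q = True.
  then (~g | k | m | ~q) forces k = True.
Set v = True.
Set s = False.
All clauses satisfied.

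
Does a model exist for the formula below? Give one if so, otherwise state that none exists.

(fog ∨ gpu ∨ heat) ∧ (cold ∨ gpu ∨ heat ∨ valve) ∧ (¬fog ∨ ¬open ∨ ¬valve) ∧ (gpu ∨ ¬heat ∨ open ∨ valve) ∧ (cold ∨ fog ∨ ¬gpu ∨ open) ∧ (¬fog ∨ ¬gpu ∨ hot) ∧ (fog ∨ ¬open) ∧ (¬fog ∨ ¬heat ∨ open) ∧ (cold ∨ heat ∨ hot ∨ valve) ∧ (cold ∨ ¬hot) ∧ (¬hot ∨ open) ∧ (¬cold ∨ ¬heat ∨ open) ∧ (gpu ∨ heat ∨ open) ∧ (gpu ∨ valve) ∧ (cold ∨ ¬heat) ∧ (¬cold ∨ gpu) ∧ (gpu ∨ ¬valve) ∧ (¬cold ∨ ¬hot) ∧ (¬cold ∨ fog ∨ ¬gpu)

Unsatisfiable — no assignment works.

Case cold = True:
  (¬cold ∨ gpu) forces gpu = True.
  (¬cold ∨ ¬hot) forces hot = False.
  (¬fog ∨ ¬gpu ∨ hot) forces fog = False.
  Clause (¬cold ∨ fog ∨ ¬gpu) is falsified — contradiction.
Case cold = False:
  (cold ∨ ¬hot) forces hot = False.
  (cold ∨ ¬heat) forces heat = False.
  (cold ∨ heat ∨ hot ∨ valve) forces valve = True.
  (gpu ∨ ¬valve) forces gpu = True.
  (¬fog ∨ ¬gpu ∨ hot) forces fog = False.
  (cold ∨ fog ∨ ¬gpu ∨ open) forces open = True.
  Clause (fog ∨ ¬open) is falsified — contradiction.
Both cases fail, so the formula is unsatisfiable.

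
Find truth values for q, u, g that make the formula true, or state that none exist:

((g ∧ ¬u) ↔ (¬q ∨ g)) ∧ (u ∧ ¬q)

No satisfying assignment exists.

Case q = True: the conjunct ¬q is False.
Case q = False: the formula simplifies to (g ∧ ¬u) ∧ u.
  u = True: the conjunct ¬u is False.
  u = False: the conjunct u is False.
Both cases fail — unsatisfiable.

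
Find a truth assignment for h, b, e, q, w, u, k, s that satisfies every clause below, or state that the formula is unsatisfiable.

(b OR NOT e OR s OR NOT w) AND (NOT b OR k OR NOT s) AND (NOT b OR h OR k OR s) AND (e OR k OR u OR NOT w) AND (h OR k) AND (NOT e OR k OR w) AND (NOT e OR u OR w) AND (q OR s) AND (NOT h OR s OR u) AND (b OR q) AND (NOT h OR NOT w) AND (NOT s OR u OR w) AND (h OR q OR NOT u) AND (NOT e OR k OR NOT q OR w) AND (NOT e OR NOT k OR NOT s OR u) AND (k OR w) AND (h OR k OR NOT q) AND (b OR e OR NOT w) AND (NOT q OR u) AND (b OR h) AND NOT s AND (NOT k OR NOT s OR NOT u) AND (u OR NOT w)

Unit clause (NOT s) forces s = False.
In (q OR s) only q is left, so q = True.
In (NOT q OR u) only u is left, so u = True.
Set h = False.
  then (h OR k) forces k = True.
  then (b OR h) forces b = True.
Set e = True.
Set w = False.
All clauses satisfied.

h=F, b=T, e=T, q=T, w=F, u=T, k=T, s=F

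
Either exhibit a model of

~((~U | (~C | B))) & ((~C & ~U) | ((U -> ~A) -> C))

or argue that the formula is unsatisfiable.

A: True, U: True, B: False, C: True

  ~((~U | (~C | B))) = True
    ~U | (~C | B) = False
      ~U = False
      ~C | B = False
        ~C = False
  (~C & ~U) | ((U -> ~A) -> C) = True
    ~C & ~U = False
      ~C = False
      ~U = False
    (U -> ~A) -> C = True
      U -> ~A = False
        ~A = False
Both conjuncts True, so the formula holds.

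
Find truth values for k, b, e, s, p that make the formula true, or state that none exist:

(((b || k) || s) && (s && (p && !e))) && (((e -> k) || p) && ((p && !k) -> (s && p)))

k = False, b = True, e = False, s = True, p = True

  ((b || k) || s) && (s && (p && !e)) = True
    (b || k) || s = True
      b || k = True
    s && (p && !e) = True
      p && !e = True
        !e = True
  ((e -> k) || p) && ((p && !k) -> (s && p)) = True
    (e -> k) || p = True
      e -> k = True
    (p && !k) -> (s && p) = True
      p && !k = True
        !k = True
      s && p = True
Both conjuncts True, so the formula holds.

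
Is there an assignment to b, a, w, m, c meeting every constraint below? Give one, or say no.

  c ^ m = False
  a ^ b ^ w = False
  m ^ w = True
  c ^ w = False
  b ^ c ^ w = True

No satisfying assignment exists.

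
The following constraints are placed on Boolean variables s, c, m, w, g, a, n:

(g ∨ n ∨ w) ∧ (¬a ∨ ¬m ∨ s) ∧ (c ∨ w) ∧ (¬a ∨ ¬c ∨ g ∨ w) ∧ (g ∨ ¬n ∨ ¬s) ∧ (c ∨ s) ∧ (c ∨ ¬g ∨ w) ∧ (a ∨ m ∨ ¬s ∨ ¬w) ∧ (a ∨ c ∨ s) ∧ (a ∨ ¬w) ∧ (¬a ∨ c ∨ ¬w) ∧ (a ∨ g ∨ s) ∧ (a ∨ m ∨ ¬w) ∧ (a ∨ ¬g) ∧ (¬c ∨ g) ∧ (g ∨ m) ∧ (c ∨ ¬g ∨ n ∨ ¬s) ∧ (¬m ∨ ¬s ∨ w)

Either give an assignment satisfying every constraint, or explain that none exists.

s = True, c = True, m = False, w = False, g = True, a = True, n = False

Set s = True.
Try c = False:
  (c ∨ w) forces w = True.
  (a ∨ ¬w) forces a = True.
  clause (¬a ∨ c ∨ ¬w) is falsified — backtrack.
So c = True.
  then (¬c ∨ g) forces g = True.
  then (a ∨ ¬g) forces a = True.
Set m = False.
Set w = False.
Set n = False.
All clauses satisfied.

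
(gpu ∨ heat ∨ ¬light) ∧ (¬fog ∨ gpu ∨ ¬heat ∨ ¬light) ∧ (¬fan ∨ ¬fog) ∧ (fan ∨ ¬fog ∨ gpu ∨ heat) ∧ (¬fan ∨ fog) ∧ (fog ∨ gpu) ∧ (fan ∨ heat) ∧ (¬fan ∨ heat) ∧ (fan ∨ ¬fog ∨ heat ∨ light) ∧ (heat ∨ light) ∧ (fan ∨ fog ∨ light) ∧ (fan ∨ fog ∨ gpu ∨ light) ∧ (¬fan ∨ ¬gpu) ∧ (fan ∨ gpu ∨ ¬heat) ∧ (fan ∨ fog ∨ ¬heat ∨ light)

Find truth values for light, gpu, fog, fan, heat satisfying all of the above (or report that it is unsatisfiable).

Set light = True.
Set gpu = True.
  then (¬fan ∨ ¬gpu) forces fan = False.
  then (fan ∨ heat) forces heat = True.
Set fog = False.
All clauses satisfied.

light = True, gpu = True, fog = False, fan = False, heat = True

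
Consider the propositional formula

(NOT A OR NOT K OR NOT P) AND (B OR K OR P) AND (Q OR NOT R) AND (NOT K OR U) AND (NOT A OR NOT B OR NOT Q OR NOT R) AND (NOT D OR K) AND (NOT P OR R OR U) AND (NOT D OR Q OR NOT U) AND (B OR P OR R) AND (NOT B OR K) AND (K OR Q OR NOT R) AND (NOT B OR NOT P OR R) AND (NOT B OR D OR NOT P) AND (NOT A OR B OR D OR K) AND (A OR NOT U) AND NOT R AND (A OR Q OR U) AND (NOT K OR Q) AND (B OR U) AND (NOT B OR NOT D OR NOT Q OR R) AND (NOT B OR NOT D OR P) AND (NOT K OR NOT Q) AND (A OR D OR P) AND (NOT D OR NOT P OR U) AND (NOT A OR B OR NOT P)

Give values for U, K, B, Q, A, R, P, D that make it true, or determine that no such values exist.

The formula is unsatisfiable.

Case B = True:
  (NOT B OR K) forces K = True.
  (NOT K OR U) forces U = True.
  (A OR NOT U) forces A = True.
  (NOT A OR NOT K OR NOT P) forces P = False.
  (NOT R) forces R = False.
  (NOT K OR Q) forces Q = True.
  Clause (NOT K OR NOT Q) is falsified — contradiction.
Case B = False:
  (NOT R) forces R = False.
  (B OR P OR R) forces P = True.
  (NOT P OR R OR U) forces U = True.
  (A OR NOT U) forces A = True.
  Clause (NOT A OR B OR NOT P) is falsified — contradiction.
Both cases fail, so the formula is unsatisfiable.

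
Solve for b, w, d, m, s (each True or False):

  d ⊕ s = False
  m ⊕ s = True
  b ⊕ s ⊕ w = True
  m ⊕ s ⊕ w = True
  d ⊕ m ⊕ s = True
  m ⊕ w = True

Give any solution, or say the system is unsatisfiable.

b = True, w = False, d = False, m = True, s = False

d ⊕ s = F ⊕ F = False ✓
m ⊕ s = T ⊕ F = True ✓
b ⊕ s ⊕ w = T ⊕ F ⊕ F = True ✓
m ⊕ s ⊕ w = T ⊕ F ⊕ F = True ✓
d ⊕ m ⊕ s = F ⊕ T ⊕ F = True ✓
m ⊕ w = T ⊕ F = True ✓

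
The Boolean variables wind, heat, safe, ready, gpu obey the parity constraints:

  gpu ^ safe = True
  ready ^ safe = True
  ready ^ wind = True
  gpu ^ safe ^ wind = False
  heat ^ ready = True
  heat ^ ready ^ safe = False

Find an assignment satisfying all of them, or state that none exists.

wind = True, heat = True, safe = True, ready = False, gpu = False

gpu ^ safe = F ^ T = True ✓
ready ^ safe = F ^ T = True ✓
ready ^ wind = F ^ T = True ✓
gpu ^ safe ^ wind = F ^ T ^ T = False ✓
heat ^ ready = T ^ F = True ✓
heat ^ ready ^ safe = T ^ F ^ T = False ✓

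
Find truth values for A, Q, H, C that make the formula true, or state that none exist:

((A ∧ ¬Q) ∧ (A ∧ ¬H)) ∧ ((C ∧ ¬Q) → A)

A = True, Q = False, H = False, C = False

  (A ∧ ¬Q) ∧ (A ∧ ¬H) = True
    A ∧ ¬Q = True
      ¬Q = True
    A ∧ ¬H = True
      ¬H = True
  (C ∧ ¬Q) → A = True
    C ∧ ¬Q = False
      ¬Q = True
Both conjuncts True, so the formula holds.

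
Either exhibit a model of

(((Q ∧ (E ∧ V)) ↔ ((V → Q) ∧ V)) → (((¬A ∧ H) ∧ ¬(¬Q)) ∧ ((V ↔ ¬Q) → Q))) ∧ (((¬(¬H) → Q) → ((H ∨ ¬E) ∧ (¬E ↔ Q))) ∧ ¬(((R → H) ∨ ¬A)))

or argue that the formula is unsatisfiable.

E=F, A=T, Q=T, H=F, R=T, V=T

  ((Q ∧ (E ∧ V)) ↔ ((V → Q) ∧ V)) → (((¬A ∧ H) ∧ ¬(¬Q)) ∧ ((V ↔ ¬Q) → Q)) = True
    (Q ∧ (E ∧ V)) ↔ ((V → Q) ∧ V) = False
      Q ∧ (E ∧ V) = False
        E ∧ V = False
      (V → Q) ∧ V = True
        V → Q = True
    ((¬A ∧ H) ∧ ¬(¬Q)) ∧ ((V ↔ ¬Q) → Q) = False
      (¬A ∧ H) ∧ ¬(¬Q) = False
        ¬A ∧ H = False
          ¬A = False
        ¬(¬Q) = True
          ¬Q = False
      (V ↔ ¬Q) → Q = True
        V ↔ ¬Q = False
          ¬Q = False
  ((¬(¬H) → Q) → ((H ∨ ¬E) ∧ (¬E ↔ Q))) ∧ ¬(((R → H) ∨ ¬A)) = True
    (¬(¬H) → Q) → ((H ∨ ¬E) ∧ (¬E ↔ Q)) = True
      ¬(¬H) → Q = True
        ¬(¬H) = False
          ¬H = True
      (H ∨ ¬E) ∧ (¬E ↔ Q) = True
        H ∨ ¬E = True
          ¬E = True
        ¬E ↔ Q = True
          ¬E = True
    ¬(((R → H) ∨ ¬A)) = True
      (R → H) ∨ ¬A = False
        R → H = False
        ¬A = False
Both conjuncts True, so the formula holds.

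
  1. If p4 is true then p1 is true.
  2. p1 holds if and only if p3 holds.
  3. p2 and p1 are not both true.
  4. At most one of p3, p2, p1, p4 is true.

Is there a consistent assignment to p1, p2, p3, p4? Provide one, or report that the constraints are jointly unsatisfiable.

p1 = False, p2 = False, p3 = False, p4 = False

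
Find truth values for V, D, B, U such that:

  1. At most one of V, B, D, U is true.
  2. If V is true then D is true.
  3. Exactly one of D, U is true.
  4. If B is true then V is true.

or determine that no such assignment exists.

V = False, D = True, B = False, U = False

  (1) {V, B, D, U}: 1 true — at most one ✓
  (2) V=F ⇒ D: vacuous ✓
  (3) {D, U}: 1 true — exactly one ✓
  (4) B=F ⇒ V: vacuous ✓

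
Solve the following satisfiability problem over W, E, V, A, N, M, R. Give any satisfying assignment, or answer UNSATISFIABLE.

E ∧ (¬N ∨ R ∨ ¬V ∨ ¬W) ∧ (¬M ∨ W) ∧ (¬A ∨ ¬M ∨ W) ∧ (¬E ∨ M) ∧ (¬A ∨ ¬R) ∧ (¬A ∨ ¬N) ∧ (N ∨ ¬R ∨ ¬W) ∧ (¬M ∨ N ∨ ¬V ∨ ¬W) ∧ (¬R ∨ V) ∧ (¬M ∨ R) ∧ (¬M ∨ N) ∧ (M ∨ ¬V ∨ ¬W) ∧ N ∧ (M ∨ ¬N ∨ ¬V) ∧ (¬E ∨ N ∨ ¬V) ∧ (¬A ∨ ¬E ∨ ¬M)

W = True; E = True; V = True; A = False; N = True; M = True; R = True

Unit clause (E) forces E = True.
In (¬E ∨ M) only M is left, so M = True.
In (¬M ∨ R) only R is left, so R = True.
In (¬M ∨ N) only N is left, so N = True.
In (¬A ∨ ¬E ∨ ¬M) only ¬A is left, so A = False.
In (¬M ∨ W) only W is left, so W = True.
In (¬R ∨ V) only V is left, so V = True.
All clauses satisfied.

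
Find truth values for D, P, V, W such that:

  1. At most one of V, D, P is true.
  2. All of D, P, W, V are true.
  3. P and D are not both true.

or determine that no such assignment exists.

Case D = True:
  (1) with D=T forces V = False.
  Constraint (2) is violated (V=F) — contradiction.
Case D = False:
  Constraint (2) is violated (D=F) — contradiction.
Both cases fail — unsatisfiable.

Unsatisfiable — no assignment works.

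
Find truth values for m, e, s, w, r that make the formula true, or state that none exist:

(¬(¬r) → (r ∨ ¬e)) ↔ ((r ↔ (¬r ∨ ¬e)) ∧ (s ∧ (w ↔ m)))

m=T; e=F; s=T; w=T; r=T

  (¬(¬r) → (r ∨ ¬e)) ↔ ((r ↔ (¬r ∨ ¬e)) ∧ (s ∧ (w ↔ m))) = True
    ¬(¬r) → (r ∨ ¬e) = True
      ¬(¬r) = True
        ¬r = False
      r ∨ ¬e = True
        ¬e = True
    (r ↔ (¬r ∨ ¬e)) ∧ (s ∧ (w ↔ m)) = True
      r ↔ (¬r ∨ ¬e) = True
        ¬r ∨ ¬e = True
          ¬r = False
          ¬e = True
      s ∧ (w ↔ m) = True
        w ↔ m = True
The formula evaluates to True.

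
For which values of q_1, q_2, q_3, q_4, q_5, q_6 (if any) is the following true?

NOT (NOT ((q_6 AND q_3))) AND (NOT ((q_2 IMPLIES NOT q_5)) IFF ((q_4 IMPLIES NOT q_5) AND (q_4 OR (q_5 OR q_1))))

q_1=F; q_2=F; q_3=T; q_4=T; q_5=T; q_6=T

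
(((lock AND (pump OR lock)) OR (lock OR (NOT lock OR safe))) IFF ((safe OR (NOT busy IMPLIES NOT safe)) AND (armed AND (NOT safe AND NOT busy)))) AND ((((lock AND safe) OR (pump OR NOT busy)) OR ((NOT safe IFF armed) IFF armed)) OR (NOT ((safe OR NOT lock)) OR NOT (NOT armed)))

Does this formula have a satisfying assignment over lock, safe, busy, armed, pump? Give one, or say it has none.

lock=T, safe=F, busy=F, armed=T, pump=F

  ((lock AND (pump OR lock)) OR (lock OR (NOT lock OR safe))) IFF ((safe OR (NOT busy IMPLIES NOT safe)) AND (armed AND (NOT safe AND NOT busy))) = True
    (lock AND (pump OR lock)) OR (lock OR (NOT lock OR safe)) = True
      lock AND (pump OR lock) = True
        pump OR lock = True
      lock OR (NOT lock OR safe) = True
        NOT lock OR safe = False
          NOT lock = False
    (safe OR (NOT busy IMPLIES NOT safe)) AND (armed AND (NOT safe AND NOT busy)) = True
      safe OR (NOT busy IMPLIES NOT safe) = True
        NOT busy IMPLIES NOT safe = True
          NOT busy = True
          NOT safe = True
      armed AND (NOT safe AND NOT busy) = True
        NOT safe AND NOT busy = True
          NOT safe = True
          NOT busy = True
  (((lock AND safe) OR (pump OR NOT busy)) OR ((NOT safe IFF armed) IFF armed)) OR (NOT ((safe OR NOT lock)) OR NOT (NOT armed)) = True
    ((lock AND safe) OR (pump OR NOT busy)) OR ((NOT safe IFF armed) IFF armed) = True
      (lock AND safe) OR (pump OR NOT busy) = True
        lock AND safe = False
        pump OR NOT busy = True
          NOT busy = True
      (NOT safe IFF armed) IFF armed = True
        NOT safe IFF armed = True
          NOT safe = True
    NOT ((safe OR NOT lock)) OR NOT (NOT armed) = True
      NOT ((safe OR NOT lock)) = True
        safe OR NOT lock = False
          NOT lock = False
      NOT (NOT armed) = True
        NOT armed = False
Both conjuncts True, so the formula holds.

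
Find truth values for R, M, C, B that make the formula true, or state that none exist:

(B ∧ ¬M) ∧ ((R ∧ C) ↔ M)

R = False; M = False; C = True; B = True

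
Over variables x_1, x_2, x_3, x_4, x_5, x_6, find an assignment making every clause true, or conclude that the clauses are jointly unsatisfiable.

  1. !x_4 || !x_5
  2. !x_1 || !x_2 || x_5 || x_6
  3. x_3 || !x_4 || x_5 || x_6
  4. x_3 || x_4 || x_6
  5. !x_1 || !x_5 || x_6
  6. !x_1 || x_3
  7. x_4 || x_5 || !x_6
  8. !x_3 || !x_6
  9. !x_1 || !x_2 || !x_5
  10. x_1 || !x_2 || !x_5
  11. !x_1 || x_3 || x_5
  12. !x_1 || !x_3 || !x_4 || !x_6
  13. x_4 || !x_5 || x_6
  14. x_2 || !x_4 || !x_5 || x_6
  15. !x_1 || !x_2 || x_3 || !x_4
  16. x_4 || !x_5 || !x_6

x_1 = False, x_2 = True, x_3 = True, x_4 = True, x_5 = False, x_6 = False

Set x_1 = False.
Set x_2 = True.
  then (x_1 || !x_2 || !x_5) forces x_5 = False.
Set x_3 = True.
  then (!x_3 || !x_6) forces x_6 = False.
Set x_4 = True.
All clauses satisfied.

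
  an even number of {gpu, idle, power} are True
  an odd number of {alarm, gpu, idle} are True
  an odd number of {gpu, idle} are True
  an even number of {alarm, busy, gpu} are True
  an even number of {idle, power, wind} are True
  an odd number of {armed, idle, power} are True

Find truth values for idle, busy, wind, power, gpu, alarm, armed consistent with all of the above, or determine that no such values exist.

idle=T; busy=F; wind=F; power=T; gpu=F; alarm=F; armed=T

{gpu, idle, power}: 2 true → even ✓
{alarm, gpu, idle}: 1 true → odd ✓
{gpu, idle}: 1 true → odd ✓
{alarm, busy, gpu}: 0 true → even ✓
{idle, power, wind}: 2 true → even ✓
{armed, idle, power}: 3 true → odd ✓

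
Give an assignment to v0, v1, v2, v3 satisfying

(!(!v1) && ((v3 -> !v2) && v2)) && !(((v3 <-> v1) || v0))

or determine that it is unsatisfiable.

v0 = False, v1 = True, v2 = True, v3 = False

  !(!v1) && ((v3 -> !v2) && v2) = True
    !(!v1) = True
      !v1 = False
    (v3 -> !v2) && v2 = True
      v3 -> !v2 = True
        !v2 = False
  !(((v3 <-> v1) || v0)) = True
    (v3 <-> v1) || v0 = False
      v3 <-> v1 = False
Both conjuncts True, so the formula holds.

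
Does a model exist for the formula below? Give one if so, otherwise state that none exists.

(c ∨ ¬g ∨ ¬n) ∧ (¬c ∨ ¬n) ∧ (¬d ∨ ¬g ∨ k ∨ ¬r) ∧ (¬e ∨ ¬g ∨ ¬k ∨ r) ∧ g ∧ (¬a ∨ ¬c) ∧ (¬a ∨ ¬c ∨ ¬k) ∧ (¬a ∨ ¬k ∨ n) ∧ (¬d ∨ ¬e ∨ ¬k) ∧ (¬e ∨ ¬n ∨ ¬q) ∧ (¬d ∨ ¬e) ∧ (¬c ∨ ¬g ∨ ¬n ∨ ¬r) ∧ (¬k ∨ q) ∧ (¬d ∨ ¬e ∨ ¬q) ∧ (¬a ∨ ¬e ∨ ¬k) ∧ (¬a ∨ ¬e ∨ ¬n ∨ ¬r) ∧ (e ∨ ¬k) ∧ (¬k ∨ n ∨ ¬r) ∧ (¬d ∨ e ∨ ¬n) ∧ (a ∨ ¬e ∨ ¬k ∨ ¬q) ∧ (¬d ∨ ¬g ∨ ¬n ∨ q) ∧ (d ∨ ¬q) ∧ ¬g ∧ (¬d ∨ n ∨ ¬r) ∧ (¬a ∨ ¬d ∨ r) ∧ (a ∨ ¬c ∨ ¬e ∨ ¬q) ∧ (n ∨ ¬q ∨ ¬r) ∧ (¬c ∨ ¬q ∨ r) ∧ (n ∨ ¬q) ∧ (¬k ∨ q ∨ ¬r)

Case g = True:
  Clause (¬g) is falsified — contradiction.
Case g = False:
  Clause (g) is falsified — contradiction.
Both cases fail, so the formula is unsatisfiable.

Unsatisfiable — no assignment works.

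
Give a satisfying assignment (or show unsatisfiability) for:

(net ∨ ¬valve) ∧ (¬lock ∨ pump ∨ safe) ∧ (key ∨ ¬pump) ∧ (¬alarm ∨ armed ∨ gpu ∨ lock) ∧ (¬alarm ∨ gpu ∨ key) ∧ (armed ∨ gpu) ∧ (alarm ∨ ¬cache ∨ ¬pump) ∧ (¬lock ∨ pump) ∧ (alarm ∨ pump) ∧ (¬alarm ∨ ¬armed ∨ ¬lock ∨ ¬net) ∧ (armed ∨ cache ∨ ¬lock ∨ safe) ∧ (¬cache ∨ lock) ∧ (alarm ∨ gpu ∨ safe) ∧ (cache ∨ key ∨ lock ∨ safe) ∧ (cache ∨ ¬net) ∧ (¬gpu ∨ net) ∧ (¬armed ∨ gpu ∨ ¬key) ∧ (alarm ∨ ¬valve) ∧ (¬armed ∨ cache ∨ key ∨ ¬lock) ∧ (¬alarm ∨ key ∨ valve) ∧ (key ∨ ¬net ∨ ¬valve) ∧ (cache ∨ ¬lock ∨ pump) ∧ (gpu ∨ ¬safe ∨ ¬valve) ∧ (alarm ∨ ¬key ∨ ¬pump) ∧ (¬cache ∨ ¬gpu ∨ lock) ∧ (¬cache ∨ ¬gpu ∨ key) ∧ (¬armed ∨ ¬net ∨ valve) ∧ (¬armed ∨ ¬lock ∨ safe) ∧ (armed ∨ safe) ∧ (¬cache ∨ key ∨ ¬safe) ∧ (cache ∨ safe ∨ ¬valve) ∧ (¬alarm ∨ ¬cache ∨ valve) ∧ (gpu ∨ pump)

armed = False, alarm = True, pump = True, lock = True, key = True, safe = True, cache = True, valve = True, gpu = True, net = True

Set armed = False.
  then (armed ∨ gpu) forces gpu = True.
  then (¬gpu ∨ net) forces net = True.
  then (armed ∨ safe) forces safe = True.
  then (cache ∨ ¬net) forces cache = True.
  then (¬cache ∨ ¬gpu ∨ lock) forces lock = True.
  then (¬cache ∨ ¬gpu ∨ key) forces key = True.
  then (¬lock ∨ pump) forces pump = True.
  then (alarm ∨ ¬key ∨ ¬pump) forces alarm = True.
  then (¬alarm ∨ ¬cache ∨ valve) forces valve = True.
All clauses satisfied.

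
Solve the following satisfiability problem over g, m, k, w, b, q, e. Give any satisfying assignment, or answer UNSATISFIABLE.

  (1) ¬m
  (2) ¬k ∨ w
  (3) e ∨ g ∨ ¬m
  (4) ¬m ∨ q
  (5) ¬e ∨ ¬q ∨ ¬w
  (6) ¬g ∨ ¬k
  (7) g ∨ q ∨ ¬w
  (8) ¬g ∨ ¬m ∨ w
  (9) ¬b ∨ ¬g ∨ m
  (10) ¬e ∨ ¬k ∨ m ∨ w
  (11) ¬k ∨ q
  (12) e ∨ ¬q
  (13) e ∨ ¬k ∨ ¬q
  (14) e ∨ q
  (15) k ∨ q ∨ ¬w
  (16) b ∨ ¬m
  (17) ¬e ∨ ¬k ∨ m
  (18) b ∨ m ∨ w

g=F; m=F; k=F; w=F; b=T; q=T; e=T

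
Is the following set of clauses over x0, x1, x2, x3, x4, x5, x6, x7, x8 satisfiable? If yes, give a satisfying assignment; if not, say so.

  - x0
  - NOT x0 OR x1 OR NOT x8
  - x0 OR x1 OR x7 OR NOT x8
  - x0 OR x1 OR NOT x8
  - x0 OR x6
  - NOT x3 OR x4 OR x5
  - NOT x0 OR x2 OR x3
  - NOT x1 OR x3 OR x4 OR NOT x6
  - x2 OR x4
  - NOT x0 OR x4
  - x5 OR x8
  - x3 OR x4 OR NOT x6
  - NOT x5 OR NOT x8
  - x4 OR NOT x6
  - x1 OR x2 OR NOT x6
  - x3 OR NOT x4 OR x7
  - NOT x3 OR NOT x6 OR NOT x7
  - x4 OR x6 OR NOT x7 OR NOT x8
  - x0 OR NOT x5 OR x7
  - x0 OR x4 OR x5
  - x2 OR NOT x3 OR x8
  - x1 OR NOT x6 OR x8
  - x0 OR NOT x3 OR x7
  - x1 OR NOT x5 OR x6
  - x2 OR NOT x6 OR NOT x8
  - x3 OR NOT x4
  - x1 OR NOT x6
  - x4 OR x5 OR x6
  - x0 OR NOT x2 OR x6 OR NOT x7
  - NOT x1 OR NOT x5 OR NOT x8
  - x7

x0: True; x1: True; x2: True; x3: True; x4: True; x5: False; x6: False; x7: True; x8: True

Unit clause (x0) forces x0 = True.
In (NOT x0 OR x4) only x4 is left, so x4 = True.
In (x3 OR NOT x4) only x3 is left, so x3 = True.
Unit clause (x7) forces x7 = True.
In (NOT x3 OR NOT x6 OR NOT x7) only NOT x6 is left, so x6 = False.
Try x1 = False:
  (NOT x0 OR x1 OR NOT x8) forces x8 = False.
  (x5 OR x8) forces x5 = True.
  clause (x1 OR NOT x5 OR x6) is falsified — backtrack.
So x1 = True.
Set x2 = True.
Set x5 = False.
  then (x5 OR x8) forces x8 = True.
All clauses satisfied.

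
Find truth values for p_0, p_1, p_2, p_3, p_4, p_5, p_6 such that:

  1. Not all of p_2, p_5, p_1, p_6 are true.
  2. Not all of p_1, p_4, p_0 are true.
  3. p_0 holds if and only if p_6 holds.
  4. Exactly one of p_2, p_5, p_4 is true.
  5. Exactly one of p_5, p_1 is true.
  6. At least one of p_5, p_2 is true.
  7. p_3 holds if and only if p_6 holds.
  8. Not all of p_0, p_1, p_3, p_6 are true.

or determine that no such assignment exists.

p_0=F, p_1=T, p_2=T, p_3=F, p_4=F, p_5=F, p_6=F

  (1) {p_2, p_5, p_1, p_6}: 2/4 true — not all ✓
  (2) {p_1, p_4, p_0}: 1/3 true — not all ✓
  (3) p_0=F, p_6=F — same ✓
  (4) {p_2, p_5, p_4}: 1 true — exactly one ✓
  (5) {p_5, p_1}: 1 true — exactly one ✓
  (6) {p_5, p_2}: 1 true — at least one ✓
  (7) p_3=F, p_6=F — same ✓
  (8) {p_0, p_1, p_3, p_6}: 1/4 true — not all ✓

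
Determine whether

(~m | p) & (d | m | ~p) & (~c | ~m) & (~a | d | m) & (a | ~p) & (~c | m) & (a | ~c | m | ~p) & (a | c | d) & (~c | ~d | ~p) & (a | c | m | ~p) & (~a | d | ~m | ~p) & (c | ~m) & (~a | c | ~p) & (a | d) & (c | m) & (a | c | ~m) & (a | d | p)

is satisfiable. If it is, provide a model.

Case c = True:
  (~c | ~m) forces m = False.
  Clause (~c | m) is falsified — contradiction.
Case c = False:
  (c | ~m) forces m = False.
  Clause (c | m) is falsified — contradiction.
Both cases fail, so the formula is unsatisfiable.

The formula is unsatisfiable.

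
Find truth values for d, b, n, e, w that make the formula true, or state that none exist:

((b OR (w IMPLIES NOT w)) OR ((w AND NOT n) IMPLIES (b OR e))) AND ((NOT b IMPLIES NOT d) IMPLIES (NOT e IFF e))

d = True, b = False, n = False, e = False, w = False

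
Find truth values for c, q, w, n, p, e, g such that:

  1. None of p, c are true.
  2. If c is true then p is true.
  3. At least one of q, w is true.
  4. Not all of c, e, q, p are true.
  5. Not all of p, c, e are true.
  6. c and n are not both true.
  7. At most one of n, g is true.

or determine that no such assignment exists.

c = False, q = True, w = True, n = True, p = False, e = False, g = False

  (1) {p, c}: 0 true — none ✓
  (2) c=F ⇒ p: vacuous ✓
  (3) {q, w}: 2 true — at least one ✓
  (4) {c, e, q, p}: 1/4 true — not all ✓
  (5) {p, c, e}: 0/3 true — not all ✓
  (6) c=F, n=T — not both ✓
  (7) {n, g}: 1 true — at most one ✓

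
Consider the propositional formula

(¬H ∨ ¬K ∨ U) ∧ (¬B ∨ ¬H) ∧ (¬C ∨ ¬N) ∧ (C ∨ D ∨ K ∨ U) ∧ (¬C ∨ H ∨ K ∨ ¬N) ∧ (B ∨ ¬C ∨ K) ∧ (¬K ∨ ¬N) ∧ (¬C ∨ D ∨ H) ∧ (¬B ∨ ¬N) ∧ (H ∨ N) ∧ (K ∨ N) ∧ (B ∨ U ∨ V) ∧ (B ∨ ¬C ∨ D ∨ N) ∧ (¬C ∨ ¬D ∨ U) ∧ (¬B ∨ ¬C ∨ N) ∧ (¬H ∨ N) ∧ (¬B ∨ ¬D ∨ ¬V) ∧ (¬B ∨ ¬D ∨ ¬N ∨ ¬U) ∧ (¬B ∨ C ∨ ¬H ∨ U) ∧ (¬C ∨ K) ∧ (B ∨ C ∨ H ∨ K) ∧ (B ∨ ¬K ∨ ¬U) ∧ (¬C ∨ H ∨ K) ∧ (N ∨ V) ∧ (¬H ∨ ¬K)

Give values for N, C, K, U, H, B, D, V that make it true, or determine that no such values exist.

N = True, C = False, K = False, U = True, H = True, B = False, D = False, V = False

Try N = False:
  (H ∨ N) forces H = True.
  clause (¬H ∨ N) is falsified — backtrack.
So N = True.
  then (¬C ∨ ¬N) forces C = False.
  then (¬K ∨ ¬N) forces K = False.
  then (¬B ∨ ¬N) forces B = False.
  then (B ∨ C ∨ H ∨ K) forces H = True.
Set U = True.
Set D = False.
Set V = False.
All clauses satisfied.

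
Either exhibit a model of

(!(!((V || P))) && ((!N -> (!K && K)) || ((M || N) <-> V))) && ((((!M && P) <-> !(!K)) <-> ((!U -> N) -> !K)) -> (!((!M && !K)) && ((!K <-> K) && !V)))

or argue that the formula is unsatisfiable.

M = False, V = False, N = True, U = True, P = True, K = False

  !(!((V || P))) && ((!N -> (!K && K)) || ((M || N) <-> V)) = True
    !(!((V || P))) = True
      !((V || P)) = False
        V || P = True
    (!N -> (!K && K)) || ((M || N) <-> V) = True
      !N -> (!K && K) = True
        !N = False
        !K && K = False
          !K = True
      (M || N) <-> V = False
        M || N = True
  (((!M && P) <-> !(!K)) <-> ((!U -> N) -> !K)) -> (!((!M && !K)) && ((!K <-> K) && !V)) = True
    ((!M && P) <-> !(!K)) <-> ((!U -> N) -> !K) = False
      (!M && P) <-> !(!K) = False
        !M && P = True
          !M = True
        !(!K) = False
          !K = True
      (!U -> N) -> !K = True
        !U -> N = True
          !U = False
        !K = True
    !((!M && !K)) && ((!K <-> K) && !V) = False
      !((!M && !K)) = False
        !M && !K = True
          !M = True
          !K = True
      (!K <-> K) && !V = False
        !K <-> K = False
          !K = True
        !V = True
Both conjuncts True, so the formula holds.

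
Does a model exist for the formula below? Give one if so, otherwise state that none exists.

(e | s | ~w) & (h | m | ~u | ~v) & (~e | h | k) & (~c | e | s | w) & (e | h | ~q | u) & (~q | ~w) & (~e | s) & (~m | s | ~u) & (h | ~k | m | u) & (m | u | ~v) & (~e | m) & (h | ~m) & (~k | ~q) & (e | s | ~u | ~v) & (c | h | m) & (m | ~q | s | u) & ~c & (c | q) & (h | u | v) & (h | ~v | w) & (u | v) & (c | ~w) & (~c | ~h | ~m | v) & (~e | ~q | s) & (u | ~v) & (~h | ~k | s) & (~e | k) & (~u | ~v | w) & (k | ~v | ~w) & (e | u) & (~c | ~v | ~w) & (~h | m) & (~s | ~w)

k = False, c = False, u = True, e = False, m = True, h = True, v = False, w = False, s = True, q = True

Unit clause (~c) forces c = False.
In (c | q) only q is left, so q = True.
In (c | ~w) only ~w is left, so w = False.
In (~k | ~q) only ~k is left, so k = False.
In (~e | k) only ~e is left, so e = False.
In (e | u) only u is left, so u = True.
In (~u | ~v | w) only ~v is left, so v = False.
Set m = True.
  then (~m | s | ~u) forces s = True.
  then (h | ~m) forces h = True.
All clauses satisfied.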